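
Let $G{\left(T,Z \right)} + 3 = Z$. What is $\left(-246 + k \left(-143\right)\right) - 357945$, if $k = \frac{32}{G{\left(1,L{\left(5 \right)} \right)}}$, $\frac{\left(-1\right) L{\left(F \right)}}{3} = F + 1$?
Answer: $- \frac{7517435}{21} \approx -3.5797 \cdot 10^{5}$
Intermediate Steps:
$L{\left(F \right)} = -3 - 3 F$ ($L{\left(F \right)} = - 3 \left(F + 1\right) = - 3 \left(1 + F\right) = -3 - 3 F$)
$G{\left(T,Z \right)} = -3 + Z$
$k = - \frac{32}{21}$ ($k = \frac{32}{-3 - 18} = \frac{32}{-21} = 32 \left(- \frac{1}{21}\right) = - \frac{32}{21} \approx -1.5238$)
$\left(-246 + k \left(-143\right)\right) - 357945 = \left(-246 - - \frac{4576}{21}\right) - 357945 = \left(-246 + \frac{4576}{21}\right) - 357945 = - \frac{590}{21} - 357945 = - \frac{7517435}{21}$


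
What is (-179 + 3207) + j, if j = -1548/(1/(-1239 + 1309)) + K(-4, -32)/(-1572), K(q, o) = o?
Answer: -41395468/393 ≈ -1.0533e+5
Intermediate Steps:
j = -42585472/393 (j = -1548/(1/(-1239 + 1309)) - 32/(-1572) = -1548/(1/70) - 32*(-1/1572) = -1548/1/70 + 8/393 = -1548*70 + 8/393 = -108360 + 8/393 = -42585472/393 ≈ -1.0836e+5)
(-179 + 3207) + j = (-179 + 3207) - 42585472/393 = 3028 - 42585472/393 = -41395468/393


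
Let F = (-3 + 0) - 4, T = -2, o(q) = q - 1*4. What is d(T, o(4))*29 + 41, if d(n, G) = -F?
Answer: 244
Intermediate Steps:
o(q) = -4 + q (o(q) = q - 4 = -4 + q)
F = -7 (F = -3 - 4 = -7)
d(n, G) = 7 (d(n, G) = -1*(-7) = 7)
d(T, o(4))*29 + 41 = 7*29 + 41 = 203 + 41 = 244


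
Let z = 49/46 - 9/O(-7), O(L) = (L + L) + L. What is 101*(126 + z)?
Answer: 4146353/322 ≈ 12877.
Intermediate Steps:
O(L) = 3*L (O(L) = 2*L + L = 3*L)
z = 481/322 (z = 49/46 - 9/(3*(-7)) = 49*(1/46) - 9/(-21) = 49/46 - 9*(-1/21) = 49/46 + 3/7 = 481/322 ≈ 1.4938)
101*(126 + z) = 101*(126 + 481/322) = 101*(41053/322) = 4146353/322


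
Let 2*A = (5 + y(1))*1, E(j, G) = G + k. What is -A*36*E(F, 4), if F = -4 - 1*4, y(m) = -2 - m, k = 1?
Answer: -180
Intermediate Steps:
F = -8 (F = -4 - 4 = -8)
E(j, G) = 1 + G (E(j, G) = G + 1 = 1 + G)
A = 1 (A = ((5 + (-2 - 1*1))*1)/2 = ((5 + (-2 - 1))*1)/2 = ((5 - 3)*1)/2 = (2*1)/2 = (½)*2 = 1)
-A*36*E(F, 4) = -1*36*(1 + 4) = -36*5 = -1*180 = -180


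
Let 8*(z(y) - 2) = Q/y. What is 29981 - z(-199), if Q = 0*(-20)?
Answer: 29979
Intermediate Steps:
Q = 0
z(y) = 2 (z(y) = 2 + (0/y)/8 = 2 + (1/8)*0 = 2 + 0 = 2)
29981 - z(-199) = 29981 - 1*2 = 29981 - 2 = 29979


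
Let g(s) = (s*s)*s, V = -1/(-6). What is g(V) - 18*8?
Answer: -31103/216 ≈ -144.00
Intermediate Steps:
V = 1/6 (V = -1*(-1/6) = 1/6 ≈ 0.16667)
g(s) = s**3 (g(s) = s**2*s = s**3)
g(V) - 18*8 = (1/6)**3 - 18*8 = 1/216 - 144 = -31103/216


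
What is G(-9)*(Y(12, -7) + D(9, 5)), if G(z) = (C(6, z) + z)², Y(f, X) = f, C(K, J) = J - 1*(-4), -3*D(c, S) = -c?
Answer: 2940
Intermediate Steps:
D(c, S) = c/3 (D(c, S) = -(-1)*c/3 = c/3)
C(K, J) = 4 + J (C(K, J) = J + 4 = 4 + J)
G(z) = (4 + 2*z)² (G(z) = ((4 + z) + z)² = (4 + 2*z)²)
G(-9)*(Y(12, -7) + D(9, 5)) = (4*(2 - 9)²)*(12 + (⅓)*9) = (4*(-7)²)*(12 + 3) = (4*49)*15 = 196*15 = 2940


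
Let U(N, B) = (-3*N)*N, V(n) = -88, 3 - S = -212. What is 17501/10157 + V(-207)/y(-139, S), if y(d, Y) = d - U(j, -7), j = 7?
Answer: -94226/10157 ≈ -9.2769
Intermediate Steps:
S = 215 (S = 3 - 1*(-212) = 3 + 212 = 215)
U(N, B) = -3*N**2
y(d, Y) = 147 + d (y(d, Y) = d - (-3)*7**2 = d - (-3)*49 = d - 1*(-147) = d + 147 = 147 + d)
17501/10157 + V(-207)/y(-139, S) = 17501/10157 - 88/(147 - 139) = 17501*(1/10157) - 88/8 = 17501/10157 - 88*1/8 = 17501/10157 - 11 = -94226/10157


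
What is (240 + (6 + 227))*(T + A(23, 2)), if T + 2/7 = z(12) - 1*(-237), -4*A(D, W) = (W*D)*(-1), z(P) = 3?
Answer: 1663541/14 ≈ 1.1882e+5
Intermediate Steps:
A(D, W) = D*W/4 (A(D, W) = -W*D*(-1)/4 = -D*W*(-1)/4 = -(-1)*D*W/4 = D*W/4)
T = 1678/7 (T = -2/7 + (3 - 1*(-237)) = -2/7 + (3 + 237) = -2/7 + 240 = 1678/7 ≈ 239.71)
(240 + (6 + 227))*(T + A(23, 2)) = (240 + (6 + 227))*(1678/7 + (1/4)*23*2) = (240 + 233)*(1678/7 + 23/2) = 473*(3517/14) = 1663541/14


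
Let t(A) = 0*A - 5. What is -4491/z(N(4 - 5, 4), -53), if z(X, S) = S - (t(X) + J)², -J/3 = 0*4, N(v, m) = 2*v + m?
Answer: 1497/26 ≈ 57.577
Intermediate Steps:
N(v, m) = m + 2*v
t(A) = -5 (t(A) = 0 - 5 = -5)
J = 0 (J = -0*4 = -3*0 = 0)
z(X, S) = -25 + S (z(X, S) = S - (-5 + 0)² = S - 1*(-5)² = S - 1*25 = S - 25 = -25 + S)
-4491/z(N(4 - 5, 4), -53) = -4491/(-25 - 53) = -4491/(-78) = -4491*(-1/78) = 1497/26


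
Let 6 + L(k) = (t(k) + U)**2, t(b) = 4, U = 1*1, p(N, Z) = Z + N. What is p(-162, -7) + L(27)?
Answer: -150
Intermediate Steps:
p(N, Z) = N + Z
U = 1
L(k) = 19 (L(k) = -6 + (4 + 1)**2 = -6 + 5**2 = -6 + 25 = 19)
p(-162, -7) + L(27) = (-162 - 7) + 19 = -169 + 19 = -150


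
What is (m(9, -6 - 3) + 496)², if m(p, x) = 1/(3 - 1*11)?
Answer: 15737089/64 ≈ 2.4589e+5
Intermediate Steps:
m(p, x) = -⅛ (m(p, x) = 1/(3 - 11) = 1/(-8) = -⅛)
(m(9, -6 - 3) + 496)² = (-⅛ + 496)² = (3967/8)² = 15737089/64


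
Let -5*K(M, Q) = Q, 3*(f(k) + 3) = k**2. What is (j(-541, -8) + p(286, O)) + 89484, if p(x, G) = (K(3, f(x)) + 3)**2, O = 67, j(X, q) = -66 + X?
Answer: 6701751889/225 ≈ 2.9786e+7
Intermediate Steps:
f(k) = -3 + k**2/3
K(M, Q) = -Q/5
p(x, G) = (18/5 - x**2/15)**2 (p(x, G) = (-(-3 + x**2/3)/5 + 3)**2 = ((3/5 - x**2/15) + 3)**2 = (18/5 - x**2/15)**2)
(j(-541, -8) + p(286, O)) + 89484 = ((-66 - 541) + (-54 + 286**2)**2/225) + 89484 = (-607 + (-54 + 81796)**2/225) + 89484 = (-607 + (1/225)*81742**2) + 89484 = (-607 + (1/225)*6681754564) + 89484 = (-607 + 6681754564/225) + 89484 = 6681617989/225 + 89484 = 6701751889/225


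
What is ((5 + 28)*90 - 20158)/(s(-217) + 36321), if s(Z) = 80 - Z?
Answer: -8594/18309 ≈ -0.46939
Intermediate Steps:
((5 + 28)*90 - 20158)/(s(-217) + 36321) = ((5 + 28)*90 - 20158)/((80 - 1*(-217)) + 36321) = (33*90 - 20158)/((80 + 217) + 36321) = (2970 - 20158)/(297 + 36321) = -17188/36618 = -17188*1/36618 = -8594/18309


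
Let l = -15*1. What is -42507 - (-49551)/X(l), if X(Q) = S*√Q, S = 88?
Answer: -42507 - 16517*I*√15/440 ≈ -42507.0 - 145.39*I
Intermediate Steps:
l = -15
X(Q) = 88*√Q
-42507 - (-49551)/X(l) = -42507 - (-49551)/(88*√(-15)) = -42507 - (-49551)/(88*(I*√15)) = -42507 - (-49551)/(88*I*√15) = -42507 - (-49551)*(-I*√15/1320) = -42507 - 16517*I*√15/440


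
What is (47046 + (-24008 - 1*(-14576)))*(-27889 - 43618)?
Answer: -2689664298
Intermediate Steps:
(47046 + (-24008 - 1*(-14576)))*(-27889 - 43618) = (47046 + (-24008 + 14576))*(-71507) = (47046 - 9432)*(-71507) = 37614*(-71507) = -2689664298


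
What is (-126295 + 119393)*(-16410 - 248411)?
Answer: 1827794542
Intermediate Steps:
(-126295 + 119393)*(-16410 - 248411) = -6902*(-264821) = 1827794542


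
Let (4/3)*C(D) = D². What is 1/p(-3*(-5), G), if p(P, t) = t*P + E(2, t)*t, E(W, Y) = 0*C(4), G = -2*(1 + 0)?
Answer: -1/30 ≈ -0.033333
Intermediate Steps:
C(D) = 3*D²/4
G = -2 (G = -2*1 = -2)
E(W, Y) = 0 (E(W, Y) = 0*((¾)*4²) = 0*((¾)*16) = 0*12 = 0)
p(P, t) = P*t (p(P, t) = t*P + 0*t = P*t + 0 = P*t)
1/p(-3*(-5), G) = 1/(-3*(-5)*(-2)) = 1/(15*(-2)) = 1/(-30) = -1/30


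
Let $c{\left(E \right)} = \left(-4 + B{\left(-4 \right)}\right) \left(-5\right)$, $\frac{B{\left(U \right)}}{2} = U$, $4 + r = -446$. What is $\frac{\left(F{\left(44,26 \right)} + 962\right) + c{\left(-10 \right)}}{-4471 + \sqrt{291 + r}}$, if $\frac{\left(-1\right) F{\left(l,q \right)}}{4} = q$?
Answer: $- \frac{2052189}{9995000} - \frac{459 i \sqrt{159}}{9995000} \approx -0.20532 - 0.00057907 i$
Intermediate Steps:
$r = -450$ ($r = -4 - 446 = -450$)
$B{\left(U \right)} = 2 U$
$F{\left(l,q \right)} = - 4 q$
$c{\left(E \right)} = 60$ ($c{\left(E \right)} = \left(-4 + 2 \left(-4\right)\right) \left(-5\right) = \left(-4 - 8\right) \left(-5\right) = \left(-12\right) \left(-5\right) = 60$)
$\frac{\left(F{\left(44,26 \right)} + 962\right) + c{\left(-10 \right)}}{-4471 + \sqrt{291 + r}} = \frac{\left(\left(-4\right) 26 + 962\right) + 60}{-4471 + \sqrt{291 - 450}} = \frac{\left(-104 + 962\right) + 60}{-4471 + \sqrt{-159}} = \frac{858 + 60}{-4471 + i \sqrt{159}} = \frac{918}{-4471 + i \sqrt{159}}$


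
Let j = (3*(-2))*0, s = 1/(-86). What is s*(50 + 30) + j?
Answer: -40/43 ≈ -0.93023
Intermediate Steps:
s = -1/86 ≈ -0.011628
j = 0 (j = -6*0 = 0)
s*(50 + 30) + j = -(50 + 30)/86 + 0 = -1/86*80 + 0 = -40/43 + 0 = -40/43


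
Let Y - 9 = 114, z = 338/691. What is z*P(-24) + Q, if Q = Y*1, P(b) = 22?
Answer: 92429/691 ≈ 133.76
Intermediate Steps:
z = 338/691 (z = 338*(1/691) = 338/691 ≈ 0.48915)
Y = 123 (Y = 9 + 114 = 123)
Q = 123 (Q = 123*1 = 123)
z*P(-24) + Q = (338/691)*22 + 123 = 7436/691 + 123 = 92429/691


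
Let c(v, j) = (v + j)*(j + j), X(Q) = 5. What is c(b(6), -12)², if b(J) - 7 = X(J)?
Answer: 0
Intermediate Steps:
b(J) = 12 (b(J) = 7 + 5 = 12)
c(v, j) = 2*j*(j + v) (c(v, j) = (j + v)*(2*j) = 2*j*(j + v))
c(b(6), -12)² = (2*(-12)*(-12 + 12))² = (2*(-12)*0)² = 0² = 0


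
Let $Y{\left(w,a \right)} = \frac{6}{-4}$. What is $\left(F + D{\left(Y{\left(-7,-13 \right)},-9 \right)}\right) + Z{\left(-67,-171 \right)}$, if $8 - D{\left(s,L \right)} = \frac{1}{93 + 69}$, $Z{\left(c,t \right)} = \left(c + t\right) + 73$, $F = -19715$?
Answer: $- \frac{3219265}{162} \approx -19872.0$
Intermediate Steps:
$Z{\left(c,t \right)} = 73 + c + t$
$Y{\left(w,a \right)} = - \frac{3}{2}$ ($Y{\left(w,a \right)} = 6 \left(- \frac{1}{4}\right) = - \frac{3}{2}$)
$D{\left(s,L \right)} = \frac{1295}{162}$ ($D{\left(s,L \right)} = 8 - \frac{1}{93 + 69} = 8 - \frac{1}{162} = \frac{1295}{162}$)
$\left(F + D{\left(Y{\left(-7,-13 \right)},-9 \right)}\right) + Z{\left(-67,-171 \right)} = \left(-19715 + \frac{1295}{162}\right) - 165 = - \frac{3192535}{162} - 165 = - \frac{3219265}{162}$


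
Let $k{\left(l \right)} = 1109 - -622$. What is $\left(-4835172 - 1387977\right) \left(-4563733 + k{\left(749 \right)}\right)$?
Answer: $28390018184298$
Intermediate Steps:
$k{\left(l \right)} = 1731$ ($k{\left(l \right)} = 1109 + 622 = 1731$)
$\left(-4835172 - 1387977\right) \left(-4563733 + k{\left(749 \right)}\right) = \left(-4835172 - 1387977\right) \left(-4563733 + 1731\right) = \left(-6223149\right) \left(-4562002\right) = 28390018184298$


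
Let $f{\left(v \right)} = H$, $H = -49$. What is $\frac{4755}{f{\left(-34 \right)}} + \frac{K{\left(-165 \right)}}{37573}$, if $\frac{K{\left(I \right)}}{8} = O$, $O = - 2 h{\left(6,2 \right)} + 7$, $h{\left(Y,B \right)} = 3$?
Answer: $- \frac{178659223}{1841077} \approx -97.041$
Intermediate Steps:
$O = 1$ ($O = \left(-2\right) 3 + 7 = -6 + 7 = 1$)
$K{\left(I \right)} = 8$ ($K{\left(I \right)} = 8 \cdot 1 = 8$)
$f{\left(v \right)} = -49$
$\frac{4755}{f{\left(-34 \right)}} + \frac{K{\left(-165 \right)}}{37573} = \frac{4755}{-49} + \frac{8}{37573} = 4755 \left(- \frac{1}{49}\right) + 8 \cdot \frac{1}{37573} = - \frac{4755}{49} + \frac{8}{37573} = - \frac{178659223}{1841077}$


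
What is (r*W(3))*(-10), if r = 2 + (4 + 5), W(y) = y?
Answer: -330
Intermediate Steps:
r = 11 (r = 2 + 9 = 11)
(r*W(3))*(-10) = (11*3)*(-10) = 33*(-10) = -330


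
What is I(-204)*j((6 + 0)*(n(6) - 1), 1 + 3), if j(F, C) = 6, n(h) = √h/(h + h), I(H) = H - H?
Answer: 0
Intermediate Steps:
I(H) = 0
n(h) = 1/(2*√h) (n(h) = √h/((2*h)) = (1/(2*h))*√h = 1/(2*√h))
I(-204)*j((6 + 0)*(n(6) - 1), 1 + 3) = 0*6 = 0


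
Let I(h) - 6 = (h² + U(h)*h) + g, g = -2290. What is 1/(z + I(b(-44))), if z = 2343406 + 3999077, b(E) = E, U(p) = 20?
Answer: 1/6341255 ≈ 1.5770e-7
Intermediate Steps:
I(h) = -2284 + h² + 20*h (I(h) = 6 + ((h² + 20*h) - 2290) = 6 + (-2290 + h² + 20*h) = -2284 + h² + 20*h)
z = 6342483
1/(z + I(b(-44))) = 1/(6342483 + (-2284 + (-44)² + 20*(-44))) = 1/(6342483 + (-2284 + 1936 - 880)) = 1/(6342483 - 1228) = 1/6341255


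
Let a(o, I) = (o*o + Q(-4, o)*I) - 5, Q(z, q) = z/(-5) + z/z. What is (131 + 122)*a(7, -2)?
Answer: 51106/5 ≈ 10221.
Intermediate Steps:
Q(z, q) = 1 - z/5 (Q(z, q) = z*(-⅕) + 1 = -z/5 + 1 = 1 - z/5)
a(o, I) = -5 + o² + 9*I/5 (a(o, I) = (o*o + (1 - ⅕*(-4))*I) - 5 = (o² + (1 + ⅘)*I) - 5 = (o² + 9*I/5) - 5 = -5 + o² + 9*I/5)
(131 + 122)*a(7, -2) = (131 + 122)*(-5 + 7² + (9/5)*(-2)) = 253*(-5 + 49 - 18/5) = 253*(202/5) = 51106/5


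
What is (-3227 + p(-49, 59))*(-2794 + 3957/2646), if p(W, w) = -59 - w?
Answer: 2746232735/294 ≈ 9.3409e+6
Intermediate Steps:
(-3227 + p(-49, 59))*(-2794 + 3957/2646) = (-3227 + (-59 - 1*59))*(-2794 + 3957/2646) = (-3227 + (-59 - 59))*(-2794 + 3957*(1/2646)) = (-3227 - 118)*(-2794 + 1319/882) = -3345*(-2462989/882) = 2746232735/294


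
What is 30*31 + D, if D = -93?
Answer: 837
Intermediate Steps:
30*31 + D = 30*31 - 93 = 930 - 93 = 837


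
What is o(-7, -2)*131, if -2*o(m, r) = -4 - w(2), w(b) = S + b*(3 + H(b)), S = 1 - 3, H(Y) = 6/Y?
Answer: 917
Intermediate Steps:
S = -2
w(b) = -2 + b*(3 + 6/b)
o(m, r) = 7 (o(m, r) = -(-4 - (4 + 3*2))/2 = -(-4 - (4 + 6))/2 = -(-4 - 1*10)/2 = -(-4 - 10)/2 = -½*(-14) = 7)
o(-7, -2)*131 = 7*131 = 917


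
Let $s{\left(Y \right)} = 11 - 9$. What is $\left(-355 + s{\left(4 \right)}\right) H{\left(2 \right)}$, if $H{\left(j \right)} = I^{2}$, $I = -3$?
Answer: $-3177$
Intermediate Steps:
$H{\left(j \right)} = 9$ ($H{\left(j \right)} = \left(-3\right)^{2} = 9$)
$s{\left(Y \right)} = 2$ ($s{\left(Y \right)} = 11 - 9 = 2$)
$\left(-355 + s{\left(4 \right)}\right) H{\left(2 \right)} = \left(-355 + 2\right) 9 = \left(-353\right) 9 = -3177$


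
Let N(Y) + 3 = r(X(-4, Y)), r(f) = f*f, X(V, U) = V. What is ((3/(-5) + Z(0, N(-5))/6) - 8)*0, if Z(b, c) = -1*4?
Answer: 0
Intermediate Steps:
r(f) = f²
N(Y) = 13 (N(Y) = -3 + (-4)² = -3 + 16 = 13)
Z(b, c) = -4
((3/(-5) + Z(0, N(-5))/6) - 8)*0 = ((3/(-5) - 4/6) - 8)*0 = ((3*(-⅕) - 4*⅙) - 8)*0 = ((-⅗ - ⅔) - 8)*0 = (-19/15 - 8)*0 = -139/15*0 = 0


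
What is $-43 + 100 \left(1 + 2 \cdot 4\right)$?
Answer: $857$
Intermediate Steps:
$-43 + 100 \left(1 + 2 \cdot 4\right) = -43 + 100 \left(1 + 8\right) = -43 + 100 \cdot 9 = -43 + 900 = 857$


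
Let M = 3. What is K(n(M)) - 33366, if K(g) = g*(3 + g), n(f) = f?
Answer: -33348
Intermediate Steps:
K(n(M)) - 33366 = 3*(3 + 3) - 33366 = 3*6 - 33366 = 18 - 33366 = -33348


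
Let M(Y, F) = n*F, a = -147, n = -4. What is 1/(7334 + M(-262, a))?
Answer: 1/7922 ≈ 0.00012623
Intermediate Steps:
M(Y, F) = -4*F
1/(7334 + M(-262, a)) = 1/(7334 - 4*(-147)) = 1/(7334 + 588) = 1/7922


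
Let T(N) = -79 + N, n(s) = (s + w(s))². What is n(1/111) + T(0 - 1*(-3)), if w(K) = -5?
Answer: -629480/12321 ≈ -51.090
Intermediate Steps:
n(s) = (-5 + s)² (n(s) = (s - 5)² = (-5 + s)²)
n(1/111) + T(0 - 1*(-3)) = (-5 + 1/111)² + (-79 + (0 - 1*(-3))) = (-5 + 1/111)² + (-79 + (0 + 3)) = (-554/111)² + (-79 + 3) = 306916/12321 - 76 = -629480/12321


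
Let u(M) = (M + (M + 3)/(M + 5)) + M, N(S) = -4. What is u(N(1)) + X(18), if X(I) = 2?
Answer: -7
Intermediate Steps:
u(M) = 2*M + (3 + M)/(5 + M) (u(M) = (M + (3 + M)/(5 + M)) + M = 2*M + (3 + M)/(5 + M))
u(N(1)) + X(18) = (3 + 2*(-4)**2 + 11*(-4))/(5 - 4) + 2 = (3 + 2*16 - 44)/1 + 2 = 1*(3 + 32 - 44) + 2 = 1*(-9) + 2 = -9 + 2 = -7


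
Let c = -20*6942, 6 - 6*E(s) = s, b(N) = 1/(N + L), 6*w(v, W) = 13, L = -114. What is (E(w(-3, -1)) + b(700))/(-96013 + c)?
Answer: -6757/2477229444 ≈ -2.7276e-6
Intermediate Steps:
w(v, W) = 13/6 (w(v, W) = (⅙)*13 = 13/6)
b(N) = 1/(-114 + N) (b(N) = 1/(N - 114) = 1/(-114 + N))
E(s) = 1 - s/6
c = -138840
(E(w(-3, -1)) + b(700))/(-96013 + c) = ((1 - ⅙*13/6) + 1/(-114 + 700))/(-96013 - 138840) = ((1 - 13/36) + 1/586)/(-234853) = (23/36 + 1/586)*(-1/234853) = (6757/10548)*(-1/234853) = -6757/2477229444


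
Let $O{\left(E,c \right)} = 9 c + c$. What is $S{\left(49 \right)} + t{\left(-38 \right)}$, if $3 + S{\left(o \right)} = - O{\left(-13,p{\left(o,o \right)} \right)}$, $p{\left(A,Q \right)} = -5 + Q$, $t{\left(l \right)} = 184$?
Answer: $-259$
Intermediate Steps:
$O{\left(E,c \right)} = 10 c$
$S{\left(o \right)} = 47 - 10 o$ ($S{\left(o \right)} = -3 - 10 \left(-5 + o\right) = -3 - \left(-50 + 10 o\right) = 47 - 10 o$)
$S{\left(49 \right)} + t{\left(-38 \right)} = \left(47 - 490\right) + 184 = -443 + 184 = -259$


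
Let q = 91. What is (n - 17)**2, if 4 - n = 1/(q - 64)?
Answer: 123904/729 ≈ 169.96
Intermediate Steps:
n = 107/27 (n = 4 - 1/(91 - 64) = 4 - 1/27 = 107/27 ≈ 3.9630)
(n - 17)**2 = (107/27 - 17)**2 = (-352/27)**2 = 123904/729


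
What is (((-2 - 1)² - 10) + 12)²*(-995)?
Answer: -120395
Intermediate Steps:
(((-2 - 1)² - 10) + 12)²*(-995) = (((-3)² - 10) + 12)²*(-995) = ((9 - 10) + 12)²*(-995) = (-1 + 12)²*(-995) = 11²*(-995) = 121*(-995) = -120395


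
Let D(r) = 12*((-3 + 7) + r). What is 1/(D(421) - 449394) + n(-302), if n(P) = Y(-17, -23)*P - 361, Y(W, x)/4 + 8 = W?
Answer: 13257288665/444294 ≈ 29839.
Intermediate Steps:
Y(W, x) = -32 + 4*W
D(r) = 48 + 12*r (D(r) = 12*(4 + r) = 48 + 12*r)
n(P) = -361 - 100*P (n(P) = (-32 + 4*(-17))*P - 361 = (-32 - 68)*P - 361 = -100*P - 361 = -361 - 100*P)
1/(D(421) - 449394) + n(-302) = 1/((48 + 12*421) - 449394) + (-361 - 100*(-302)) = 1/((48 + 5052) - 449394) + (-361 + 30200) = 1/(5100 - 449394) + 29839 = 1/(-444294) + 29839 = -1/444294 + 29839 = 13257288665/444294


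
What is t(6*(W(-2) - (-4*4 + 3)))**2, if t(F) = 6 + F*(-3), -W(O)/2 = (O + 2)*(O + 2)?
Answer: 51984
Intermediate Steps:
W(O) = -2*(2 + O)**2 (W(O) = -2*(O + 2)*(O + 2) = -2*(2 + O)*(2 + O) = -2*(2 + O)**2)
t(F) = 6 - 3*F
t(6*(W(-2) - (-4*4 + 3)))**2 = (6 - 18*(-2*(2 - 2)**2 - (-4*4 + 3)))**2 = (6 - 18*(-2*0**2 - (-16 + 3)))**2 = (6 - 18*(-2*0 - 1*(-13)))**2 = (6 - 18*(0 + 13))**2 = (6 - 18*13)**2 = (6 - 3*78)**2 = (6 - 234)**2 = (-228)**2 = 51984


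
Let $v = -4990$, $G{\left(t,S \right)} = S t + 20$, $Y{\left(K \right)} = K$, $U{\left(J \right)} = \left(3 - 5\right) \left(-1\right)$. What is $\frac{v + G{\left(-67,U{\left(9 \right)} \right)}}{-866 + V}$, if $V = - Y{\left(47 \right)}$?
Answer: $\frac{464}{83} \approx 5.5904$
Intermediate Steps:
$U{\left(J \right)} = 2$ ($U{\left(J \right)} = \left(-2\right) \left(-1\right) = 2$)
$G{\left(t,S \right)} = 20 + S t$
$V = -47$ ($V = \left(-1\right) 47 = -47$)
$\frac{v + G{\left(-67,U{\left(9 \right)} \right)}}{-866 + V} = \frac{-4990 + \left(20 + 2 \left(-67\right)\right)}{-866 - 47} = \frac{-4990 + \left(20 - 134\right)}{-913} = \left(-4990 - 114\right) \left(- \frac{1}{913}\right) = \left(-5104\right) \left(- \frac{1}{913}\right) = \frac{464}{83}$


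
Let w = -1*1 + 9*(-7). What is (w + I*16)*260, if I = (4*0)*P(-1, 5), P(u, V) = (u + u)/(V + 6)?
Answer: -16640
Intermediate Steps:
P(u, V) = 2*u/(6 + V) (P(u, V) = (2*u)/(6 + V) = 2*u/(6 + V))
I = 0 (I = (4*0)*(2*(-1)/(6 + 5)) = 0*(2*(-1)/11) = 0*(2*(-1)*(1/11)) = 0*(-2/11) = 0)
w = -64 (w = -1 - 63 = -64)
(w + I*16)*260 = (-64 + 0*16)*260 = (-64 + 0)*260 = -64*260 = -16640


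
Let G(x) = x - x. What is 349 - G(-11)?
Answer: 349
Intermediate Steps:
G(x) = 0
349 - G(-11) = 349 - 1*0 = 349 + 0 = 349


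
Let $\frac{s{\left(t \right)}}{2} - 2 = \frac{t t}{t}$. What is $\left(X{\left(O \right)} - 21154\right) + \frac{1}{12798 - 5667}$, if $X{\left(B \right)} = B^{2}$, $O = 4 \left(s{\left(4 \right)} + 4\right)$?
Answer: $- \frac{121640597}{7131} \approx -17058.0$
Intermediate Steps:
$s{\left(t \right)} = 4 + 2 t$ ($s{\left(t \right)} = 4 + 2 \frac{t t}{t} = 4 + 2 \frac{t^{2}}{t} = 4 + 2 t$)
$O = 64$ ($O = 4 \left(\left(4 + 2 \cdot 4\right) + 4\right) = 4 \left(\left(4 + 8\right) + 4\right) = 4 \left(12 + 4\right) = 4 \cdot 16 = 64$)
$\left(X{\left(O \right)} - 21154\right) + \frac{1}{12798 - 5667} = \left(64^{2} - 21154\right) + \frac{1}{12798 - 5667} = \left(4096 - 21154\right) + \frac{1}{7131} = -17058 + \frac{1}{7131} = - \frac{121640597}{7131}$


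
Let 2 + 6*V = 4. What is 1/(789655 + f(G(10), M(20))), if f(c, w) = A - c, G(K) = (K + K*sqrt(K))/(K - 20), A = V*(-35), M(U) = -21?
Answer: 7106799/5611843558399 - 9*sqrt(10)/5611843558399 ≈ 1.2664e-6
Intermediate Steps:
V = 1/3 (V = -1/3 + (1/6)*4 = -1/3 + 2/3 = 1/3 ≈ 0.33333)
A = -35/3 (A = (1/3)*(-35) = -35/3 ≈ -11.667)
G(K) = (K + K**(3/2))/(-20 + K)
f(c, w) = -35/3 - c
1/(789655 + f(G(10), M(20))) = 1/(789655 + (-35/3 - (10 + 10**(3/2))/(-20 + 10))) = 1/(789655 + (-35/3 - (10 + 10*sqrt(10))/(-10))) = 1/(789655 + (-35/3 - (-1)*(10 + 10*sqrt(10))/10)) = 1/(789655 + (-35/3 - (-1 - sqrt(10)))) = 1/(789655 + (-35/3 + (1 + sqrt(10)))) = 1/(789655 + (-32/3 + sqrt(10))) = 1/(2368933/3 + sqrt(10))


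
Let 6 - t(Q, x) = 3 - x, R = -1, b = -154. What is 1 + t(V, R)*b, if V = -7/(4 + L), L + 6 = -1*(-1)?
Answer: -307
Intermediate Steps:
L = -5 (L = -6 - 1*(-1) = -6 + 1 = -5)
V = 7 (V = -7/(4 - 5) = -7/(-1) = -7*(-1) = 7)
t(Q, x) = 3 + x (t(Q, x) = 6 - (3 - x) = 6 + (-3 + x) = 3 + x)
1 + t(V, R)*b = 1 + (3 - 1)*(-154) = 1 + 2*(-154) = 1 - 308 = -307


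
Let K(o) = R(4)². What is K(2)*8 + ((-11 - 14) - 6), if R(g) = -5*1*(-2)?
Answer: 769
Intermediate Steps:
R(g) = 10 (R(g) = -5*(-2) = 10)
K(o) = 100 (K(o) = 10² = 100)
K(2)*8 + ((-11 - 14) - 6) = 100*8 + ((-11 - 14) - 6) = 800 + (-25 - 6) = 800 - 31 = 769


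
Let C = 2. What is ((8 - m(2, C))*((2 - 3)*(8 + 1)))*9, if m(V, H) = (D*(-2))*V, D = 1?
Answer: -972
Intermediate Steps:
m(V, H) = -2*V (m(V, H) = (1*(-2))*V = -2*V)
((8 - m(2, C))*((2 - 3)*(8 + 1)))*9 = ((8 - (-2)*2)*((2 - 3)*(8 + 1)))*9 = ((8 - 1*(-4))*(-1*9))*9 = ((8 + 4)*(-9))*9 = (12*(-9))*9 = -108*9 = -972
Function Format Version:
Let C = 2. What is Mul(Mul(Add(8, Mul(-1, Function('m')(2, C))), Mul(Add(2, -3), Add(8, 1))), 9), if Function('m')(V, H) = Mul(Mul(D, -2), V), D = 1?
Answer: -972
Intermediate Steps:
Function('m')(V, H) = Mul(-2, V) (Function('m')(V, H) = Mul(Mul(1, -2), V) = Mul(-2, V))
Mul(Mul(Add(8, Mul(-1, Function('m')(2, C))), Mul(Add(2, -3), Add(8, 1))), 9) = Mul(Mul(Add(8, Mul(-1, Mul(-2, 2))), Mul(Add(2, -3), Add(8, 1))), 9) = Mul(Mul(Add(8, Mul(-1, -4)), Mul(-1, 9)), 9) = Mul(Mul(Add(8, 4), -9), 9) = Mul(Mul(12, -9), 9) = Mul(-108, 9) = -972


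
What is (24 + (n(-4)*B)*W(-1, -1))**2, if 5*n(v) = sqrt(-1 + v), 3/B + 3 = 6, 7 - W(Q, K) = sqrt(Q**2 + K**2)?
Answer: (120 + I*sqrt(5)*(7 - sqrt(2)))**2/25 ≈ 569.76 + 119.91*I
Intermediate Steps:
W(Q, K) = 7 - sqrt(K**2 + Q**2) (W(Q, K) = 7 - sqrt(Q**2 + K**2) = 7 - sqrt(K**2 + Q**2))
B = 1 (B = 3/(-3 + 6) = 3/3 = 3*(1/3) = 1)
n(v) = sqrt(-1 + v)/5
(24 + (n(-4)*B)*W(-1, -1))**2 = (24 + ((sqrt(-1 - 4)/5)*1)*(7 - sqrt((-1)**2 + (-1)**2)))**2 = (24 + ((sqrt(-5)/5)*1)*(7 - sqrt(1 + 1)))**2 = (24 + (((I*sqrt(5))/5)*1)*(7 - sqrt(2)))**2 = (24 + ((I*sqrt(5)/5)*1)*(7 - sqrt(2)))**2 = (24 + (I*sqrt(5)/5)*(7 - sqrt(2)))**2 = (24 + I*sqrt(5)*(7 - sqrt(2))/5)**2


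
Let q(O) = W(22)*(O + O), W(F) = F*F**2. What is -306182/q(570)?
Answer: -153091/6069360 ≈ -0.025224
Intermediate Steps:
W(F) = F**3
q(O) = 21296*O (q(O) = 22**3*(O + O) = 10648*(2*O) = 21296*O)
-306182/q(570) = -306182/(21296*570) = -306182/12138720 = -306182*1/12138720 = -153091/6069360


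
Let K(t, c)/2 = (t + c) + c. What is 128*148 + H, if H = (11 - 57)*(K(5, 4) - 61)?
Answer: 20554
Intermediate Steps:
K(t, c) = 2*t + 4*c (K(t, c) = 2*((t + c) + c) = 2*((c + t) + c) = 2*(t + 2*c) = 2*t + 4*c)
H = 1610 (H = (11 - 57)*((2*5 + 4*4) - 61) = -46*((10 + 16) - 61) = -46*(26 - 61) = -46*(-35) = 1610)
128*148 + H = 128*148 + 1610 = 18944 + 1610 = 20554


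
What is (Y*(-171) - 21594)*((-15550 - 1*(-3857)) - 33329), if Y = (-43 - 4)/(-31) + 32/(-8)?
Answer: 29545552434/31 ≈ 9.5308e+8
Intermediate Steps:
Y = -77/31 (Y = -47*(-1/31) + 32*(-1/8) = 47/31 - 4 = -77/31 ≈ -2.4839)
(Y*(-171) - 21594)*((-15550 - 1*(-3857)) - 33329) = (-77/31*(-171) - 21594)*((-15550 - 1*(-3857)) - 33329) = (13167/31 - 21594)*((-15550 + 3857) - 33329) = -656247*(-11693 - 33329)/31 = -656247/31*(-45022) = 29545552434/31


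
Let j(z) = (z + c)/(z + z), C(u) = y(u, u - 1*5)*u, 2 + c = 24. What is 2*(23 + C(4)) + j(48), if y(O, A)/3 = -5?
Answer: -3517/48 ≈ -73.271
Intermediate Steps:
y(O, A) = -15 (y(O, A) = 3*(-5) = -15)
c = 22 (c = -2 + 24 = 22)
C(u) = -15*u
j(z) = (22 + z)/(2*z) (j(z) = (z + 22)/(z + z) = (22 + z)/((2*z)) = (22 + z)*(1/(2*z)) = (22 + z)/(2*z))
2*(23 + C(4)) + j(48) = 2*(23 - 15*4) + (1/2)*(22 + 48)/48 = 2*(23 - 60) + (1/2)*(1/48)*70 = 2*(-37) + 35/48 = -74 + 35/48 = -3517/48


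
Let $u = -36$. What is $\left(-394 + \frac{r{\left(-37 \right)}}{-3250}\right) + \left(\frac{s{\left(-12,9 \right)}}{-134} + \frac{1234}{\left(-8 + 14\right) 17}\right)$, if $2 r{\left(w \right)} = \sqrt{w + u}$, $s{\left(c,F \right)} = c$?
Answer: $- \frac{1304653}{3417} - \frac{i \sqrt{73}}{6500} \approx -381.81 - 0.0013145 i$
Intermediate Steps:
$r{\left(w \right)} = \frac{\sqrt{-36 + w}}{2}$ ($r{\left(w \right)} = \frac{\sqrt{w - 36}}{2} = \frac{\sqrt{-36 + w}}{2}$)
$\left(-394 + \frac{r{\left(-37 \right)}}{-3250}\right) + \left(\frac{s{\left(-12,9 \right)}}{-134} + \frac{1234}{\left(-8 + 14\right) 17}\right) = \left(-394 + \frac{\frac{1}{2} \sqrt{-36 - 37}}{-3250}\right) - \left(- \frac{6}{67} - 1234 \frac{1}{17 \left(-8 + 14\right)}\right) = \left(-394 + \frac{\sqrt{-73}}{2} \left(- \frac{1}{3250}\right)\right) - \left(- \frac{6}{67} - \frac{1234}{6 \cdot 17}\right) = \left(-394 + \frac{i \sqrt{73}}{2} \left(- \frac{1}{3250}\right)\right) + \left(\frac{6}{67} + \frac{1234}{102}\right) = \left(-394 + \frac{i \sqrt{73}}{2} \left(- \frac{1}{3250}\right)\right) + \left(\frac{6}{67} + 1234 \cdot \frac{1}{102}\right) = \left(-394 - \frac{i \sqrt{73}}{6500}\right) + \left(\frac{6}{67} + \frac{617}{51}\right) = \left(-394 - \frac{i \sqrt{73}}{6500}\right) + \frac{41645}{3417} = - \frac{1304653}{3417} - \frac{i \sqrt{73}}{6500}$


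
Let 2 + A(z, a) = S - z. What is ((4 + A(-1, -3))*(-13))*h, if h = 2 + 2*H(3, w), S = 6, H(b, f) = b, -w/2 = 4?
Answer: -936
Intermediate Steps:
w = -8 (w = -2*4 = -8)
A(z, a) = 4 - z (A(z, a) = -2 + (6 - z) = 4 - z)
h = 8 (h = 2 + 2*3 = 2 + 6 = 8)
((4 + A(-1, -3))*(-13))*h = ((4 + (4 - 1*(-1)))*(-13))*8 = ((4 + (4 + 1))*(-13))*8 = ((4 + 5)*(-13))*8 = (9*(-13))*8 = -117*8 = -936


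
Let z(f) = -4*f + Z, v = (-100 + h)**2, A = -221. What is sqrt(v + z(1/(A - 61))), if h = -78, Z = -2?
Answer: 2*sqrt(157467531)/141 ≈ 177.99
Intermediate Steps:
v = 31684 (v = (-100 - 78)**2 = (-178)**2 = 31684)
z(f) = -2 - 4*f (z(f) = -4*f - 2 = -2 - 4*f)
sqrt(v + z(1/(A - 61))) = sqrt(31684 + (-2 - 4/(-221 - 61))) = sqrt(31684 + (-2 - 4/(-282))) = sqrt(31684 + (-2 - 4*(-1/282))) = sqrt(31684 + (-2 + 2/141)) = sqrt(31684 - 280/141) = sqrt(4467164/141) = 2*sqrt(157467531)/141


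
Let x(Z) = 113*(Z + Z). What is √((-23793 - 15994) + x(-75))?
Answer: I*√56737 ≈ 238.2*I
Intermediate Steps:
x(Z) = 226*Z (x(Z) = 113*(2*Z) = 226*Z)
√((-23793 - 15994) + x(-75)) = √((-23793 - 15994) + 226*(-75)) = √(-39787 - 16950) = √(-56737) = I*√56737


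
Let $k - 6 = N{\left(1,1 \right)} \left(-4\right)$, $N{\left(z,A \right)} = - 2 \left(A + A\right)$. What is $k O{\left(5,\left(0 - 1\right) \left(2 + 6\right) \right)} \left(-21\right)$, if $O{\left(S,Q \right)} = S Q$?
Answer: $18480$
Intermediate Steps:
$N{\left(z,A \right)} = - 4 A$ ($N{\left(z,A \right)} = - 2 \cdot 2 A = - 4 A$)
$O{\left(S,Q \right)} = Q S$
$k = 22$ ($k = 6 + \left(-4\right) 1 \left(-4\right) = 6 - -16 = 6 + 16 = 22$)
$k O{\left(5,\left(0 - 1\right) \left(2 + 6\right) \right)} \left(-21\right) = 22 \left(0 - 1\right) \left(2 + 6\right) 5 \left(-21\right) = 22 \left(-1\right) 8 \cdot 5 \left(-21\right) = 22 \left(\left(-8\right) 5\right) \left(-21\right) = 22 \left(-40\right) \left(-21\right) = \left(-880\right) \left(-21\right) = 18480$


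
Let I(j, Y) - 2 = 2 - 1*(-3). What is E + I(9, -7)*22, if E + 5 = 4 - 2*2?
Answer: 149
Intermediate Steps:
I(j, Y) = 7 (I(j, Y) = 2 + (2 - 1*(-3)) = 2 + (2 + 3) = 2 + 5 = 7)
E = -5 (E = -5 + (4 - 2*2) = -5 + (4 - 4) = -5 + 0 = -5)
E + I(9, -7)*22 = -5 + 7*22 = -5 + 154 = 149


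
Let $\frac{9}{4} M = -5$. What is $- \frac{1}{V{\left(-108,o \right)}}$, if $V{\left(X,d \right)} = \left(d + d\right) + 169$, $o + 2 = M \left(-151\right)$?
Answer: $- \frac{9}{7525} \approx -0.001196$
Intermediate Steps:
$M = - \frac{20}{9}$ ($M = \frac{4}{9} \left(-5\right) = - \frac{20}{9} \approx -2.2222$)
$o = \frac{3002}{9}$ ($o = -2 - - \frac{3020}{9} = -2 + \frac{3020}{9} = \frac{3002}{9} \approx 333.56$)
$V{\left(X,d \right)} = 169 + 2 d$ ($V{\left(X,d \right)} = 2 d + 169 = 169 + 2 d$)
$- \frac{1}{V{\left(-108,o \right)}} = - \frac{1}{169 + 2 \cdot \frac{3002}{9}} = - \frac{1}{169 + \frac{6004}{9}} = - \frac{1}{\frac{7525}{9}} = \left(-1\right) \frac{9}{7525} = - \frac{9}{7525}$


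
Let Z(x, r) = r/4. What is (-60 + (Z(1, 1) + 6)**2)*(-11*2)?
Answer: 3685/8 ≈ 460.63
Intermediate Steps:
Z(x, r) = r/4 (Z(x, r) = r*(1/4) = r/4)
(-60 + (Z(1, 1) + 6)**2)*(-11*2) = (-60 + ((1/4)*1 + 6)**2)*(-11*2) = (-60 + (1/4 + 6)**2)*(-22) = (-60 + (25/4)**2)*(-22) = (-60 + 625/16)*(-22) = -335/16*(-22) = 3685/8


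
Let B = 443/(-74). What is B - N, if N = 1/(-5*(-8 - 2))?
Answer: -5556/925 ≈ -6.0065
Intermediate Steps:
N = 1/50 (N = 1/(-5*(-10)) = 1/50 ≈ 0.020000)
B = -443/74 (B = 443*(-1/74) = -443/74 ≈ -5.9865)
B - N = -443/74 - 1*1/50 = -443/74 - 1/50 = -5556/925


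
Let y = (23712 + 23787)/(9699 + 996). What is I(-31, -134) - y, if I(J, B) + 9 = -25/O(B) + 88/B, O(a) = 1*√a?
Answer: -3367366/238855 + 25*I*√134/134 ≈ -14.098 + 2.1597*I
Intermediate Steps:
O(a) = √a
I(J, B) = -9 - 25/√B + 88/B (I(J, B) = -9 + (-25/√B + 88/B) = -9 - 25/√B + 88/B)
y = 15833/3565 (y = 47499/10695 = 47499*(1/10695) = 15833/3565 ≈ 4.4412)
I(-31, -134) - y = (-9 - (-25)*I*√134/134 + 88/(-134)) - 1*15833/3565 = (-9 - (-25)*I*√134/134 + 88*(-1/134)) - 15833/3565 = (-9 + 25*I*√134/134 - 44/67) - 15833/3565 = (-647/67 + 25*I*√134/134) - 15833/3565 = -3367366/238855 + 25*I*√134/134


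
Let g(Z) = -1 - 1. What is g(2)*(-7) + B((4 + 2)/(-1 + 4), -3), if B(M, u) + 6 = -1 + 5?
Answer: 12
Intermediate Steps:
g(Z) = -2
B(M, u) = -2 (B(M, u) = -6 + (-1 + 5) = -6 + 4 = -2)
g(2)*(-7) + B((4 + 2)/(-1 + 4), -3) = -2*(-7) - 2 = 14 - 2 = 12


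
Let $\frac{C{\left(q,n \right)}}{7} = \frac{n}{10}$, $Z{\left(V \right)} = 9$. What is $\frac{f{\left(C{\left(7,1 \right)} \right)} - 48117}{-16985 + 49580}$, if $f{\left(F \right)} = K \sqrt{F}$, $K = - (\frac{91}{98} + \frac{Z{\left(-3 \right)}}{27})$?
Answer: $- \frac{16039}{10865} - \frac{\sqrt{70}}{258300} \approx -1.4762$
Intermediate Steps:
$C{\left(q,n \right)} = \frac{7 n}{10}$ ($C{\left(q,n \right)} = 7 \frac{n}{10} = \frac{7 n}{10}$)
$K = - \frac{53}{42}$ ($K = - (\frac{91}{98} + \frac{9}{27}) = - (91 \cdot \frac{1}{98} + 9 \cdot \frac{1}{27}) = - (\frac{13}{14} + \frac{1}{3}) = \left(-1\right) \frac{53}{42} = - \frac{53}{42} \approx -1.2619$)
$f{\left(F \right)} = - \frac{53 \sqrt{F}}{42}$
$\frac{f{\left(C{\left(7,1 \right)} \right)} - 48117}{-16985 + 49580} = \frac{- \frac{53 \sqrt{\frac{7}{10} \cdot 1}}{42} - 48117}{-16985 + 49580} = \frac{- \frac{53 \sqrt{\frac{7}{10}}}{42} - 48117}{32595} = \left(- \frac{53 \frac{\sqrt{70}}{10}}{42} - 48117\right) \frac{1}{32595} = \left(- \frac{53 \sqrt{70}}{420} - 48117\right) \frac{1}{32595} = \left(-48117 - \frac{53 \sqrt{70}}{420}\right) \frac{1}{32595} = - \frac{16039}{10865} - \frac{\sqrt{70}}{258300}$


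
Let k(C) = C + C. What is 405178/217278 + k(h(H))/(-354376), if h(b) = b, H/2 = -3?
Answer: 17948495783/9624763566 ≈ 1.8648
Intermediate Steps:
H = -6 (H = 2*(-3) = -6)
k(C) = 2*C
405178/217278 + k(h(H))/(-354376) = 405178/217278 + (2*(-6))/(-354376) = 405178*(1/217278) - 12*(-1/354376) = 202589/108639 + 3/88594 = 17948495783/9624763566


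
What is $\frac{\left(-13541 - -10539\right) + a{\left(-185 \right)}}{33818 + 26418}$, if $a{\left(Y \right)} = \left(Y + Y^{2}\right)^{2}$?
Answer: $\frac{579359299}{30118} \approx 19236.0$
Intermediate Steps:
$\frac{\left(-13541 - -10539\right) + a{\left(-185 \right)}}{33818 + 26418} = \frac{\left(-13541 - -10539\right) + \left(-185\right)^{2} \left(1 - 185\right)^{2}}{33818 + 26418} = \frac{\left(-13541 + 10539\right) + 34225 \left(-184\right)^{2}}{60236} = \left(-3002 + 34225 \cdot 33856\right) \frac{1}{60236} = \left(-3002 + 1158721600\right) \frac{1}{60236} = 1158718598 \cdot \frac{1}{60236} = \frac{579359299}{30118}$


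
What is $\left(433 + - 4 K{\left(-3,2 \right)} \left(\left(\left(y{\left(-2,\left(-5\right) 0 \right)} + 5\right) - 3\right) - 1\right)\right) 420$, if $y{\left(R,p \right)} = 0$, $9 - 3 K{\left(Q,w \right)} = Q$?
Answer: $175140$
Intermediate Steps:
$K{\left(Q,w \right)} = 3 - \frac{Q}{3}$
$\left(433 + - 4 K{\left(-3,2 \right)} \left(\left(\left(y{\left(-2,\left(-5\right) 0 \right)} + 5\right) - 3\right) - 1\right)\right) 420 = \left(433 + - 4 \left(3 - -1\right) \left(\left(\left(0 + 5\right) - 3\right) - 1\right)\right) 420 = \left(433 + - 4 \left(3 + 1\right) \left(\left(5 - 3\right) - 1\right)\right) 420 = \left(433 + \left(-4\right) 4 \left(2 - 1\right)\right) 420 = \left(433 - 16\right) 420 = 417 \cdot 420 = 175140$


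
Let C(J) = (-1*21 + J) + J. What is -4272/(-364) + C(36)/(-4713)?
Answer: 1676281/142961 ≈ 11.725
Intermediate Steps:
C(J) = -21 + 2*J (C(J) = (-21 + J) + J = -21 + 2*J)
-4272/(-364) + C(36)/(-4713) = -4272/(-364) + (-21 + 2*36)/(-4713) = -4272*(-1/364) + (-21 + 72)*(-1/4713) = 1068/91 + 51*(-1/4713) = 1068/91 - 17/1571 = 1676281/142961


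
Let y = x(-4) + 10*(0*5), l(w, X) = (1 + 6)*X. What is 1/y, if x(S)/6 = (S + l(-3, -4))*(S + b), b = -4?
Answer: 1/1536 ≈ 0.00065104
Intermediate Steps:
l(w, X) = 7*X
x(S) = 6*(-28 + S)*(-4 + S) (x(S) = 6*((S + 7*(-4))*(S - 4)) = 6*((S - 28)*(-4 + S)) = 6*((-28 + S)*(-4 + S)) = 6*(-28 + S)*(-4 + S))
y = 1536 (y = (672 - 192*(-4) + 6*(-4)²) + 10*(0*5) = (672 + 768 + 6*16) + 10*0 = (672 + 768 + 96) + 0 = 1536 + 0 = 1536)
1/y = 1/1536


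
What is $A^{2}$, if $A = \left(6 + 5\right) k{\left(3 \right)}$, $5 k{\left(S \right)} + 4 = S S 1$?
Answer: $121$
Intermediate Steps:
$k{\left(S \right)} = - \frac{4}{5} + \frac{S^{2}}{5}$ ($k{\left(S \right)} = - \frac{4}{5} + \frac{S S 1}{5} = - \frac{4}{5} + \frac{S^{2} \cdot 1}{5} = - \frac{4}{5} + \frac{S^{2}}{5}$)
$A = 11$ ($A = \left(6 + 5\right) \left(- \frac{4}{5} + \frac{3^{2}}{5}\right) = 11 \left(- \frac{4}{5} + \frac{1}{5} \cdot 9\right) = 11 \left(- \frac{4}{5} + \frac{9}{5}\right) = 11 \cdot 1 = 11$)
$A^{2} = 11^{2} = 121$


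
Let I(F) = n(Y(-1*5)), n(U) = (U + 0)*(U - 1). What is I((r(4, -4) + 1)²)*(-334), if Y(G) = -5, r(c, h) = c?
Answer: -10020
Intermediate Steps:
n(U) = U*(-1 + U)
I(F) = 30 (I(F) = -5*(-1 - 5) = -5*(-6) = 30)
I((r(4, -4) + 1)²)*(-334) = 30*(-334) = -10020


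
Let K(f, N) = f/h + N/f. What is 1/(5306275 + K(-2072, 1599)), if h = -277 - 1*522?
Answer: 1655528/8784689853783 ≈ 1.8846e-7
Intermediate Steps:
h = -799 (h = -277 - 522 = -799)
K(f, N) = -f/799 + N/f (K(f, N) = f/(-799) + N/f = f*(-1/799) + N/f = -f/799 + N/f)
1/(5306275 + K(-2072, 1599)) = 1/(5306275 + (-1/799*(-2072) + 1599/(-2072))) = 1/(5306275 + (2072/799 + 1599*(-1/2072))) = 1/(5306275 + (2072/799 - 1599/2072)) = 1/(5306275 + 3015583/1655528) = 1/(8784689853783/1655528) = 1655528/8784689853783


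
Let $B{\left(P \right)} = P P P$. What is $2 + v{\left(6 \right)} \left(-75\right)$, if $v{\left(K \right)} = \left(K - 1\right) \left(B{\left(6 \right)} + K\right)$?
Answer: $-83248$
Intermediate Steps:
$B{\left(P \right)} = P^{3}$ ($B{\left(P \right)} = P^{2} P = P^{3}$)
$v{\left(K \right)} = \left(-1 + K\right) \left(216 + K\right)$ ($v{\left(K \right)} = \left(K - 1\right) \left(6^{3} + K\right) = \left(-1 + K\right) \left(216 + K\right)$)
$2 + v{\left(6 \right)} \left(-75\right) = 2 + \left(-216 + 6^{2} + 215 \cdot 6\right) \left(-75\right) = 2 + \left(-216 + 36 + 1290\right) \left(-75\right) = 2 + 1110 \left(-75\right) = 2 - 83250 = -83248$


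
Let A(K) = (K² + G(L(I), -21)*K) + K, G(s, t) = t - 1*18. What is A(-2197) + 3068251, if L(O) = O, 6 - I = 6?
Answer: 7978546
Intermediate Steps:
I = 0 (I = 6 - 1*6 = 6 - 6 = 0)
G(s, t) = -18 + t (G(s, t) = t - 18 = -18 + t)
A(K) = K² - 38*K (A(K) = (K² + (-18 - 21)*K) + K = (K² - 39*K) + K = K² - 38*K)
A(-2197) + 3068251 = -2197*(-38 - 2197) + 3068251 = -2197*(-2235) + 3068251 = 4910295 + 3068251 = 7978546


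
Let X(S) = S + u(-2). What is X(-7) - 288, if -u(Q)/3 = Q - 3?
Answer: -280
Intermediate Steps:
u(Q) = 9 - 3*Q (u(Q) = -3*(Q - 3) = -3*(-3 + Q) = 9 - 3*Q)
X(S) = 15 + S (X(S) = S + (9 - 3*(-2)) = S + (9 + 6) = S + 15 = 15 + S)
X(-7) - 288 = (15 - 7) - 288 = 8 - 288 = -280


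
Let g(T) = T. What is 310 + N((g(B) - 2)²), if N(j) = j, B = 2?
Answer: 310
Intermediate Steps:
310 + N((g(B) - 2)²) = 310 + (2 - 2)² = 310 + 0² = 310 + 0 = 310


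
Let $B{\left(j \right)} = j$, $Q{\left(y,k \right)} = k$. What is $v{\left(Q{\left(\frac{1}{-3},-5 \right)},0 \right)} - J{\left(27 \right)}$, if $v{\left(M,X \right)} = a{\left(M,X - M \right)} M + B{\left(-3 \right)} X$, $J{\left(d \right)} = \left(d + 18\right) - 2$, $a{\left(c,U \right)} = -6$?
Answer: $-13$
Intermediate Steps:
$J{\left(d \right)} = 16 + d$ ($J{\left(d \right)} = \left(18 + d\right) - 2 = 16 + d$)
$v{\left(M,X \right)} = - 6 M - 3 X$
$v{\left(Q{\left(\frac{1}{-3},-5 \right)},0 \right)} - J{\left(27 \right)} = \left(\left(-6\right) \left(-5\right) - 0\right) - \left(16 + 27\right) = \left(30 + 0\right) - 43 = 30 - 43 = -13$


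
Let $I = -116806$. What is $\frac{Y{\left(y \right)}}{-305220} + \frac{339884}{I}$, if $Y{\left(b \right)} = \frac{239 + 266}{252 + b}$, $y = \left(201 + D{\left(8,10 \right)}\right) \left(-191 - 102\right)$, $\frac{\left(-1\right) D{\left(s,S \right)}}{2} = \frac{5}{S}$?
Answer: $- \frac{605298613013201}{208019531606736} \approx -2.9098$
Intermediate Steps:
$D{\left(s,S \right)} = - \frac{10}{S}$ ($D{\left(s,S \right)} = - 2 \frac{5}{S} = - \frac{10}{S}$)
$y = -58600$ ($y = \left(201 - \frac{10}{10}\right) \left(-191 - 102\right) = \left(201 - 1\right) \left(-293\right) = 200 \left(-293\right) = -58600$)
$Y{\left(b \right)} = \frac{505}{252 + b}$
$\frac{Y{\left(y \right)}}{-305220} + \frac{339884}{I} = \frac{505 \frac{1}{252 - 58600}}{-305220} + \frac{339884}{-116806} = \frac{505}{-58348} \left(- \frac{1}{305220}\right) + 339884 \left(- \frac{1}{116806}\right) = 505 \left(- \frac{1}{58348}\right) \left(- \frac{1}{305220}\right) - \frac{169942}{58403} = \left(- \frac{505}{58348}\right) \left(- \frac{1}{305220}\right) - \frac{169942}{58403} = \frac{101}{3561795312} - \frac{169942}{58403} = - \frac{605298613013201}{208019531606736}$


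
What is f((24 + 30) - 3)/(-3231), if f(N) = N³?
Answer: -14739/359 ≈ -41.056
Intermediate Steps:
f((24 + 30) - 3)/(-3231) = ((24 + 30) - 3)³/(-3231) = (54 - 3)³*(-1/3231) = 51³*(-1/3231) = 132651*(-1/3231) = -14739/359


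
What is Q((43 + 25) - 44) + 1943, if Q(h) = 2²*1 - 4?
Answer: 1943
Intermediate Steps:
Q(h) = 0 (Q(h) = 4*1 - 4 = 4 - 4 = 0)
Q((43 + 25) - 44) + 1943 = 0 + 1943 = 1943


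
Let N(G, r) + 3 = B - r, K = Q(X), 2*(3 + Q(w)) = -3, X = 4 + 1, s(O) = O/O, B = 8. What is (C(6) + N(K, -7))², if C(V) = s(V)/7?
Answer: 7225/49 ≈ 147.45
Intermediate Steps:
s(O) = 1
X = 5
Q(w) = -9/2 (Q(w) = -3 + (½)*(-3) = -3 - 3/2 = -9/2)
C(V) = ⅐ (C(V) = 1/7 = 1*(⅐) = ⅐)
K = -9/2 ≈ -4.5000
N(G, r) = 5 - r (N(G, r) = -3 + (8 - r) = 5 - r)
(C(6) + N(K, -7))² = (⅐ + (5 - 1*(-7)))² = (⅐ + (5 + 7))² = (⅐ + 12)² = (85/7)² = 7225/49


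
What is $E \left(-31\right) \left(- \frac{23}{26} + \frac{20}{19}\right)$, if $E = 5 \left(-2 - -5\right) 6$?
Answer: $- \frac{115785}{247} \approx -468.77$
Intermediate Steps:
$E = 90$ ($E = 5 \left(-2 + 5\right) 6 = 5 \cdot 3 \cdot 6 = 15 \cdot 6 = 90$)
$E \left(-31\right) \left(- \frac{23}{26} + \frac{20}{19}\right) = 90 \left(-31\right) \left(- \frac{23}{26} + \frac{20}{19}\right) = - 2790 \left(\left(-23\right) \frac{1}{26} + 20 \cdot \frac{1}{19}\right) = - 2790 \left(- \frac{23}{26} + \frac{20}{19}\right) = \left(-2790\right) \frac{83}{494} = - \frac{115785}{247}$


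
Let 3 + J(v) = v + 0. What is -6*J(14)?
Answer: -66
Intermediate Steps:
J(v) = -3 + v (J(v) = -3 + (v + 0) = -3 + v)
-6*J(14) = -6*(-3 + 14) = -6*11 = -66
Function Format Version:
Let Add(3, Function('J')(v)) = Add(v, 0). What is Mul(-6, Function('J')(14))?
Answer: -66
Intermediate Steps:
Function('J')(v) = Add(-3, v) (Function('J')(v) = Add(-3, Add(v, 0)) = Add(-3, v))
Mul(-6, Function('J')(14)) = Mul(-6, Add(-3, 14)) = Mul(-6, 11) = -66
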